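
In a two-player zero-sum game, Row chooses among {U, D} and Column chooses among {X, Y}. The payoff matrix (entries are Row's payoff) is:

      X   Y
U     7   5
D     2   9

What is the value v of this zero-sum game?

53/9

Row minima: U → 5, D → 2; maximin = 5.
Column maxima: X → 7, Y → 9; minimax = 7.
5 ≠ 7, so there is no saddle point; optimal play is mixed.
Let Row play U with probability p. Expected payoff against X: 7p + 2(1−p) = 5p + 2; against Y: 5p + 9(1−p) = −4p + 9.
Setting these equal: 5p + 2 = −4p + 9 ⇒ 9p = 7 ⇒ p = 7/9, and the value is (5)·(7/9) + 2 = 53/9.
For Column: with q = P(X), equating U's and D's payoffs gives 2q + 5 = −7q + 9 ⇒ q = 4/9.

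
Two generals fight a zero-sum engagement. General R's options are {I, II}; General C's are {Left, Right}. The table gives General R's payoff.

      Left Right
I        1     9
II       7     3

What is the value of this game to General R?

5

Row minima: I → 1, II → 3; maximin = 3.
Column maxima: Left → 7, Right → 9; minimax = 7.
3 ≠ 7, so there is no saddle point; optimal play is mixed.
Let General R play I with probability p. Expected payoff against Left: 1p + 7(1−p) = −6p + 7; against Right: 9p + 3(1−p) = 6p + 3.
Setting these equal: −6p + 7 = 6p + 3 ⇒ −12p = -4 ⇒ p = 1/3, and the value is (-6)·(1/3) + 7 = 5.
For General C: with q = P(Left), equating I's and II's payoffs gives −8q + 9 = 4q + 3 ⇒ q = 1/2.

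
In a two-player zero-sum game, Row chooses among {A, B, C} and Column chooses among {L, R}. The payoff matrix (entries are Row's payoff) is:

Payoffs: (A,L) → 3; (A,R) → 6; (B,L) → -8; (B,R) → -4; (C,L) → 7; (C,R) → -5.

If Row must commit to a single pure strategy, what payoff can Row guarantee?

Row minima: A → 3, B → -8, C → -5.
The best of these is 3.

3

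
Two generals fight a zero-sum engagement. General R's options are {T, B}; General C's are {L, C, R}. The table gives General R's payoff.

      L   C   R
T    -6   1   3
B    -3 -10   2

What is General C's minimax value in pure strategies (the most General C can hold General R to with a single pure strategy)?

-3

Column maxima: L → -3, C → 1, R → 3.
The smallest of these is -3.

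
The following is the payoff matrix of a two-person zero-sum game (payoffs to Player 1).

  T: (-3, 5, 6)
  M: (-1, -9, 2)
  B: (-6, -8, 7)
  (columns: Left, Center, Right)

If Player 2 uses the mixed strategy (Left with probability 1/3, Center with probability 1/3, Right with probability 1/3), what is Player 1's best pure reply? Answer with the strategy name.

Expected payoff of T: (1/3)·(-3) + (1/3)·5 + (1/3)·6 = 8/3.
Expected payoff of M: (1/3)·(-1) + (1/3)·(-9) + (1/3)·2 = -8/3.
Expected payoff of B: (1/3)·(-6) + (1/3)·(-8) + (1/3)·7 = -7/3.
The largest is 8/3, so Player 1's best response is T.

T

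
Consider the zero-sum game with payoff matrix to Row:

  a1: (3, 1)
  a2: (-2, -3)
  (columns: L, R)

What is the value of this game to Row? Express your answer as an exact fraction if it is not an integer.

1

Row minima: a1 → 1, a2 → -3; maximin = 1.
Column maxima: L → 3, R → 1; minimax = 1.
Since maximin = minimax = 1, there is a saddle point and the value is 1.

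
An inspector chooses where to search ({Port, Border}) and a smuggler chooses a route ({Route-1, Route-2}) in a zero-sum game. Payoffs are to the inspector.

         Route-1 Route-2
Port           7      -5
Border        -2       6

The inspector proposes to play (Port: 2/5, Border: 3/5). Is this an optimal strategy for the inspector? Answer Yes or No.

Against Route-1 this mix gives (2/5)·7 + (3/5)·(-2) = 8/5.
Against Route-2 this mix gives (2/5)·(-5) + (3/5)·6 = 8/5.
All of the smuggler's active replies (Route-1, Route-2) yield 8/5, and no column does worse for the inspector. The mix makes the smuggler indifferent and guarantees 8/5, so it is optimal.

Yes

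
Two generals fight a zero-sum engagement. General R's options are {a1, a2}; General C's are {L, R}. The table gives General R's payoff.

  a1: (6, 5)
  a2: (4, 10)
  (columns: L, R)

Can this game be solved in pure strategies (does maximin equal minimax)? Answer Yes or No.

Row minima: a1 → 5, a2 → 4; maximin = 5.
Column maxima: L → 6, R → 10; minimax = 6.
5 ≠ 6, so no pure-strategy equilibrium exists.

No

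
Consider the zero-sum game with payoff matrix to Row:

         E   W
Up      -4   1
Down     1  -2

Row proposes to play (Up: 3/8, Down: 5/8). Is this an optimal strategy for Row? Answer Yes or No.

Against E this mix gives (3/8)·(-4) + (5/8)·1 = -7/8.
Against W this mix gives (3/8)·1 + (5/8)·(-2) = -7/8.
All of Column's active replies (E, W) yield -7/8, and no column does worse for Row. The mix makes Column indifferent and guarantees -7/8, so it is optimal.

Yes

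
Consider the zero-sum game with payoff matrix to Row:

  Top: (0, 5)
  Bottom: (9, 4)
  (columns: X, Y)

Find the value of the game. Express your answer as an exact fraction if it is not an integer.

9/2

Row minima: Top → 0, Bottom → 4; maximin = 4.
Column maxima: X → 9, Y → 5; minimax = 5.
4 ≠ 5, so there is no saddle point; optimal play is mixed.
Let Row play Top with probability p. Expected payoff against X: 0p + 9(1−p) = −9p + 9; against Y: 5p + 4(1−p) = p + 4.
Setting these equal: −9p + 9 = p + 4 ⇒ −10p = -5 ⇒ p = 1/2, and the value is (-9)·(1/2) + 9 = 9/2.
For Column: with q = P(X), equating Top's and Bottom's payoffs gives −5q + 5 = 5q + 4 ⇒ q = 1/10.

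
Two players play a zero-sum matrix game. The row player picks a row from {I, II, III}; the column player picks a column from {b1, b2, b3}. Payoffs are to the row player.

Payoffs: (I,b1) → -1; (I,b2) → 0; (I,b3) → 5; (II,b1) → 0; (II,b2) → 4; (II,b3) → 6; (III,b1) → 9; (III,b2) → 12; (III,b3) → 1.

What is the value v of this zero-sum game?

Row minima: I → -1, II → 0, III → 1; maximin = 1.
Column maxima: b1 → 9, b2 → 12, b3 → 6; minimax = 6.
1 ≠ 6, so there is no saddle point; optimal play is mixed.
I is strictly dominated by II, so the row player never plays it.
b2 is strictly dominated by b1 (it gives the row player strictly more in every row), so the column player never plays it.
On the remaining 2×2 (II, III vs b1, b3):
Let the row player play II with probability p. Expected payoff against b1: 0p + 9(1−p) = −9p + 9; against b3: 6p + 1(1−p) = 5p + 1.
Setting these equal: −9p + 9 = 5p + 1 ⇒ −14p = -8 ⇒ p = 4/7, and the value is (-9)·(4/7) + 9 = 27/7.
For the column player: with q = P(b1), equating II's and III's payoffs gives −6q + 6 = 8q + 1 ⇒ q = 5/14.

27/7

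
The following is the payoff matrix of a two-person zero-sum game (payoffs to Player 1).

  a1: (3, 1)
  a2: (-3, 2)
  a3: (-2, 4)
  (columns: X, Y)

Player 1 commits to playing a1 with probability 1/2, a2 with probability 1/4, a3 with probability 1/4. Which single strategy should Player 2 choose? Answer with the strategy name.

If Player 2 plays X, Player 1's expected payoff is (1/2)·3 + (1/4)·(-3) + (1/4)·(-2) = 1/4.
If Player 2 plays Y, Player 1's expected payoff is (1/2)·1 + (1/4)·2 + (1/4)·4 = 2.
Player 2 minimizes Player 1's payoff; the smallest is 1/4, so the best response is X.

X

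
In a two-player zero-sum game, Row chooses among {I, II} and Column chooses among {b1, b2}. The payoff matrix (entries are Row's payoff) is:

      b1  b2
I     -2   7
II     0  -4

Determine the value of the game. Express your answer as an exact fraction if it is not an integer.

-8/13

Row minima: I → -2, II → -4; maximin = -2.
Column maxima: b1 → 0, b2 → 7; minimax = 0.
-2 ≠ 0, so there is no saddle point; optimal play is mixed.
Let Row play I with probability p. Expected payoff against b1: (-2)p + 0(1−p) = −2p; against b2: 7p + (-4)(1−p) = 11p − 4.
Setting these equal: −2p = 11p − 4 ⇒ −13p = -4 ⇒ p = 4/13, and the value is (-2)·(4/13) = -8/13.
For Column: with q = P(b1), equating I's and II's payoffs gives −9q + 7 = 4q − 4 ⇒ q = 11/13.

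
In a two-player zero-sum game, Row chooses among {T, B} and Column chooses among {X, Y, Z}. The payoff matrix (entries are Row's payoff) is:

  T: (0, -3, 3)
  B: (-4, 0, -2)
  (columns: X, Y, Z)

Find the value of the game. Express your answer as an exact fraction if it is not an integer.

Row minima: T → -3, B → -4; maximin = -3.
Column maxima: X → 0, Y → 0, Z → 3; minimax = 0.
-3 ≠ 0, so there is no saddle point; optimal play is mixed.
Z is strictly dominated by X (it gives Row strictly more in every row), so Column never plays it.
On the remaining 2×2 (T, B vs X, Y):
Let Row play T with probability p. Expected payoff against X: 0p + (-4)(1−p) = 4p − 4; against Y: (-3)p + 0(1−p) = −3p.
Setting these equal: 4p − 4 = −3p ⇒ 7p = 4 ⇒ p = 4/7, and the value is (4)·(4/7) − 4 = -12/7.
For Column: with q = P(X), equating T's and B's payoffs gives 3q − 3 = −4q ⇒ q = 3/7.

-12/7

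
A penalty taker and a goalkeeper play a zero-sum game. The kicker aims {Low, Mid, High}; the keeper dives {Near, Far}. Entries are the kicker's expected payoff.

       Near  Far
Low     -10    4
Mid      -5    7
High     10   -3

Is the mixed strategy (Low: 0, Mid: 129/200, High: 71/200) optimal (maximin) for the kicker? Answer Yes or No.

Against Near this mix gives (129/200)·(-5) + (71/200)·10 = 13/40.
Against Far this mix gives (129/200)·7 + (71/200)·(-3) = 69/20.
The keeper will play Near, holding the kicker to 13/40. Shifting weight toward the row that does better against Near would raise this floor (the equalizing mix achieves 11/5 against both Near and Far), so the proposed strategy is not optimal.

No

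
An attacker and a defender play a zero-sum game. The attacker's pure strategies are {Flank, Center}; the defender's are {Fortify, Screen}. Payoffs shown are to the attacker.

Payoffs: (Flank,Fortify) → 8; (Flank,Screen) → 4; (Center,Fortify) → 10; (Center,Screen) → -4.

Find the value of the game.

4

Row minima: Flank → 4, Center → -4; maximin = 4.
Column maxima: Fortify → 10, Screen → 4; minimax = 4.
Since maximin = minimax = 4, there is a saddle point and the value is 4.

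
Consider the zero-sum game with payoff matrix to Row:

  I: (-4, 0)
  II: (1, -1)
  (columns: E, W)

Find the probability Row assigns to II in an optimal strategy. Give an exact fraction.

Row minima: I → -4, II → -1; maximin = -1.
Column maxima: E → 1, W → 0; minimax = 0.
-1 ≠ 0, so there is no saddle point; optimal play is mixed.
Let Row play I with probability p. Expected payoff against E: (-4)p + 1(1−p) = −5p + 1; against W: 0p + (-1)(1−p) = p − 1.
Setting these equal: −5p + 1 = p − 1 ⇒ −6p = -2 ⇒ p = 1/3, and the value is (-5)·(1/3) + 1 = -2/3.
For Column: with q = P(E), equating I's and II's payoffs gives −4q = 2q − 1 ⇒ q = 1/6.

2/3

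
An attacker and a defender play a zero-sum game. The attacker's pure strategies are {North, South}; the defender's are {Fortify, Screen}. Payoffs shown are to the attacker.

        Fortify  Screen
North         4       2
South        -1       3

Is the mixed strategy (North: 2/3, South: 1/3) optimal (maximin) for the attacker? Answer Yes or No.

Yes

Against Fortify this mix gives (2/3)·4 + (1/3)·(-1) = 7/3.
Against Screen this mix gives (2/3)·2 + (1/3)·3 = 7/3.
All of the defender's active replies (Fortify, Screen) yield 7/3, and no column does worse for the attacker. The mix makes the defender indifferent and guarantees 7/3, so it is optimal.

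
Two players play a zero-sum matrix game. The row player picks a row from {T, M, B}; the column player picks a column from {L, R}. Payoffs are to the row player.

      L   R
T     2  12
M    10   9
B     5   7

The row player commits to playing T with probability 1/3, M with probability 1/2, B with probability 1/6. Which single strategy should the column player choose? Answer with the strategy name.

L

If the column player plays L, the row player's expected payoff is (1/3)·2 + (1/2)·10 + (1/6)·5 = 13/2.
If the column player plays R, the row player's expected payoff is (1/3)·12 + (1/2)·9 + (1/6)·7 = 29/3.
The column player minimizes the row player's payoff; the smallest is 13/2, so the best response is L.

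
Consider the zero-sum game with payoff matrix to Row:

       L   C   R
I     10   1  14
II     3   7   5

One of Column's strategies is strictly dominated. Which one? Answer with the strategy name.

L holds Row's payoff strictly below R in every row: 10 < 14, 3 < 5.
So R is strictly dominated for Column.

R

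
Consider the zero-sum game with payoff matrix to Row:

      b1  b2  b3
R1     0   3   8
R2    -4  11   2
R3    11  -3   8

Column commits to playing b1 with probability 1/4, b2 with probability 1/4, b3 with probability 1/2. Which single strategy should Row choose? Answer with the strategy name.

Expected payoff of R1: (1/4)·0 + (1/4)·3 + (1/2)·8 = 19/4.
Expected payoff of R2: (1/4)·(-4) + (1/4)·11 + (1/2)·2 = 11/4.
Expected payoff of R3: (1/4)·11 + (1/4)·(-3) + (1/2)·8 = 6.
The largest is 6, so Row's best response is R3.

R3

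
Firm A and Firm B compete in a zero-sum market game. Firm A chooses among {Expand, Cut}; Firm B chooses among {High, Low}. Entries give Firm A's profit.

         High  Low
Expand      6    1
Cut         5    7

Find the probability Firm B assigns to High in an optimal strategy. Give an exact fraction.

Row minima: Expand → 1, Cut → 5; maximin = 5.
Column maxima: High → 6, Low → 7; minimax = 6.
5 ≠ 6, so there is no saddle point; optimal play is mixed.
Let Firm A play Expand with probability p. Expected payoff against High: 6p + 5(1−p) = p + 5; against Low: 1p + 7(1−p) = −6p + 7.
Setting these equal: p + 5 = −6p + 7 ⇒ 7p = 2 ⇒ p = 2/7, and the value is (1)·(2/7) + 5 = 37/7.
For Firm B: with q = P(High), equating Expand's and Cut's payoffs gives 5q + 1 = −2q + 7 ⇒ q = 6/7.

6/7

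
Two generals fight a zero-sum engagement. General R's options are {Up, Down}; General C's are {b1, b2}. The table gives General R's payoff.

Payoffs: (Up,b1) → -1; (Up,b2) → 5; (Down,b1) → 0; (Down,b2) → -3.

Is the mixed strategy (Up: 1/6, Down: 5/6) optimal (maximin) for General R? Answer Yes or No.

Against b1 this mix gives (1/6)·(-1) + (5/6)·0 = -1/6.
Against b2 this mix gives (1/6)·5 + (5/6)·(-3) = -5/3.
General C will play b2, holding General R to -5/3. Shifting weight toward the row that does better against b2 would raise this floor (the equalizing mix achieves -1/3 against both b2 and b1), so the proposed strategy is not optimal.

No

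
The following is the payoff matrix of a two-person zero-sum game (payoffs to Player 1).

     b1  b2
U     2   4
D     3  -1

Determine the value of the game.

7/3

Row minima: U → 2, D → -1; maximin = 2.
Column maxima: b1 → 3, b2 → 4; minimax = 3.
2 ≠ 3, so there is no saddle point; optimal play is mixed.
Let Player 1 play U with probability p. Expected payoff against b1: 2p + 3(1−p) = −p + 3; against b2: 4p + (-1)(1−p) = 5p − 1.
Setting these equal: −p + 3 = 5p − 1 ⇒ −6p = -4 ⇒ p = 2/3, and the value is (-1)·(2/3) + 3 = 7/3.
For Player 2: with q = P(b1), equating U's and D's payoffs gives −2q + 4 = 4q − 1 ⇒ q = 5/6.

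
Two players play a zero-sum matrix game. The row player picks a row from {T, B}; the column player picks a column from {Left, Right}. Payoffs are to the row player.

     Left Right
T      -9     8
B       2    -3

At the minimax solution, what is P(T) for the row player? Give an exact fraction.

Row minima: T → -9, B → -3; maximin = -3.
Column maxima: Left → 2, Right → 8; minimax = 2.
-3 ≠ 2, so there is no saddle point; optimal play is mixed.
Let the row player play T with probability p. Expected payoff against Left: (-9)p + 2(1−p) = −11p + 2; against Right: 8p + (-3)(1−p) = 11p − 3.
Setting these equal: −11p + 2 = 11p − 3 ⇒ −22p = -5 ⇒ p = 5/22, and the value is (-11)·(5/22) + 2 = -1/2.
For the column player: with q = P(Left), equating T's and B's payoffs gives −17q + 8 = 5q − 3 ⇒ q = 1/2.

5/22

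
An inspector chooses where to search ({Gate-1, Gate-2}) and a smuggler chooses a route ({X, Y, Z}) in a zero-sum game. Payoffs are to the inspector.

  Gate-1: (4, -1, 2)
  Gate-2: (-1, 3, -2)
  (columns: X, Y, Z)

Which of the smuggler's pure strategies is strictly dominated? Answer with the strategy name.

Z holds the inspector's payoff strictly below X in every row: 2 < 4, -2 < -1.
So X is strictly dominated for the smuggler.

X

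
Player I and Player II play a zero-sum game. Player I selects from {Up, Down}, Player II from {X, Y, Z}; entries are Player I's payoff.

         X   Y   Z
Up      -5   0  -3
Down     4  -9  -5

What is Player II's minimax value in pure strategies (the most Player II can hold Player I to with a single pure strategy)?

Column maxima: X → 4, Y → 0, Z → -3.
The smallest of these is -3.

-3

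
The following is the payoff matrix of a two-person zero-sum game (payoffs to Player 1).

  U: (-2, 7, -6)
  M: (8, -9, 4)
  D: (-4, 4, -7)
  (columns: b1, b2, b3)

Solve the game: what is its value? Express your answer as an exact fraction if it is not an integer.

-1

Row minima: U → -6, M → -9, D → -7; maximin = -6.
Column maxima: b1 → 8, b2 → 7, b3 → 4; minimax = 4.
-6 ≠ 4, so there is no saddle point; optimal play is mixed.
D is strictly dominated by U, so Player 1 never plays it.
b1 is strictly dominated by b3 (it gives Player 1 strictly more in every row), so Player 2 never plays it.
On the remaining 2×2 (U, M vs b2, b3):
Let Player 1 play U with probability p. Expected payoff against b2: 7p + (-9)(1−p) = 16p − 9; against b3: (-6)p + 4(1−p) = −10p + 4.
Setting these equal: 16p − 9 = −10p + 4 ⇒ 26p = 13 ⇒ p = 1/2, and the value is (16)·(1/2) − 9 = -1.
For Player 2: with q = P(b2), equating U's and M's payoffs gives 13q − 6 = −13q + 4 ⇒ q = 5/13.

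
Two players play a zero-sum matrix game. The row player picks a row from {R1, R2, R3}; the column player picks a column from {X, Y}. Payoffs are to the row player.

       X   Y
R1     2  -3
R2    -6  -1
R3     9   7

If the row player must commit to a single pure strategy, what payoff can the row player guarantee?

Row minima: R1 → -3, R2 → -6, R3 → 7.
The best of these is 7.

7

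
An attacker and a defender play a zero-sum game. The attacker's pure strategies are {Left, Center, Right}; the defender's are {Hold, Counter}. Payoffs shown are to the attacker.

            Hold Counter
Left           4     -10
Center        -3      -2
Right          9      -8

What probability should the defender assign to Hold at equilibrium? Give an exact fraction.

1/3

Row minima: Left → -10, Center → -3, Right → -8; maximin = -3.
Column maxima: Hold → 9, Counter → -2; minimax = -2.
-3 ≠ -2, so there is no saddle point; optimal play is mixed.
Left is strictly dominated by Right, so the attacker never plays it.
On the remaining 2×2 (Center, Right vs Hold, Counter):
Let the attacker play Center with probability p. Expected payoff against Hold: (-3)p + 9(1−p) = −12p + 9; against Counter: (-2)p + (-8)(1−p) = 6p − 8.
Setting these equal: −12p + 9 = 6p − 8 ⇒ −18p = -17 ⇒ p = 17/18, and the value is (-12)·(17/18) + 9 = -7/3.
For the defender: with q = P(Hold), equating Center's and Right's payoffs gives −q − 2 = 17q − 8 ⇒ q = 1/3.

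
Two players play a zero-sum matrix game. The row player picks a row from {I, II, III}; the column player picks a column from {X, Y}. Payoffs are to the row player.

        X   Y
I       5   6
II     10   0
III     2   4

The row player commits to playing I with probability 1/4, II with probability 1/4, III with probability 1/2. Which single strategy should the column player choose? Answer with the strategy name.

Y

If the column player plays X, the row player's expected payoff is (1/4)·5 + (1/4)·10 + (1/2)·2 = 19/4.
If the column player plays Y, the row player's expected payoff is (1/4)·6 + (1/4)·0 + (1/2)·4 = 7/2.
The column player minimizes the row player's payoff; the smallest is 7/2, so the best response is Y.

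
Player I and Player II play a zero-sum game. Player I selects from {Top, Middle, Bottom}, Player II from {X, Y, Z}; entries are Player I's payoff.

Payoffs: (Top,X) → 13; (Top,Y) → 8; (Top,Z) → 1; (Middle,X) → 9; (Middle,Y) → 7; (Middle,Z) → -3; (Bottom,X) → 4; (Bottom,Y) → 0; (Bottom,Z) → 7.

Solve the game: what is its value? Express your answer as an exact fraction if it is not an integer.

Row minima: Top → 1, Middle → -3, Bottom → 0; maximin = 1.
Column maxima: X → 13, Y → 8, Z → 7; minimax = 7.
1 ≠ 7, so there is no saddle point; optimal play is mixed.
Middle is strictly dominated by Top, so Player I never plays it.
X is strictly dominated by Y (it gives Player I strictly more in every row), so Player II never plays it.
On the remaining 2×2 (Top, Bottom vs Y, Z):
Let Player I play Top with probability p. Expected payoff against Y: 8p + 0(1−p) = 8p; against Z: 1p + 7(1−p) = −6p + 7.
Setting these equal: 8p = −6p + 7 ⇒ 14p = 7 ⇒ p = 1/2, and the value is (8)·(1/2) = 4.
For Player II: with q = P(Y), equating Top's and Bottom's payoffs gives 7q + 1 = −7q + 7 ⇒ q = 3/7.

4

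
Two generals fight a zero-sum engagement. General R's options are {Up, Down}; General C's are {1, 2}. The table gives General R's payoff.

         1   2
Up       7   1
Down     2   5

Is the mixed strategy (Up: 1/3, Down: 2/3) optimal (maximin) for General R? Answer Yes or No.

Against 1 this mix gives (1/3)·7 + (2/3)·2 = 11/3.
Against 2 this mix gives (1/3)·1 + (2/3)·5 = 11/3.
All of General C's active replies (1, 2) yield 11/3, and no column does worse for General R. The mix makes General C indifferent and guarantees 11/3, so it is optimal.

Yes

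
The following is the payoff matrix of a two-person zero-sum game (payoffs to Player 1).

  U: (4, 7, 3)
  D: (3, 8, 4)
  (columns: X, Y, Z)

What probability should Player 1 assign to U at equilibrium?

Row minima: U → 3, D → 3; maximin = 3.
Column maxima: X → 4, Y → 8, Z → 4; minimax = 4.
3 ≠ 4, so there is no saddle point; optimal play is mixed.
Y is strictly dominated by X (it gives Player 1 strictly more in every row), so Player 2 never plays it.
On the remaining 2×2 (U, D vs X, Z):
Let Player 1 play U with probability p. Expected payoff against X: 4p + 3(1−p) = p + 3; against Z: 3p + 4(1−p) = −p + 4.
Setting these equal: p + 3 = −p + 4 ⇒ 2p = 1 ⇒ p = 1/2, and the value is (1)·(1/2) + 3 = 7/2.
For Player 2: with q = P(X), equating U's and D's payoffs gives q + 3 = −q + 4 ⇒ q = 1/2.

1/2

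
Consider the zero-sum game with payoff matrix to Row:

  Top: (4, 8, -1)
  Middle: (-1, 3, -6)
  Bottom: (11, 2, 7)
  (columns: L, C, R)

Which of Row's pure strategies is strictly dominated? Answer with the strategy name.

Top gives a strictly higher payoff than Middle against every column: 4 > -1, 8 > 3, -1 > -6.
So Middle is strictly dominated and Row never plays it.

Middle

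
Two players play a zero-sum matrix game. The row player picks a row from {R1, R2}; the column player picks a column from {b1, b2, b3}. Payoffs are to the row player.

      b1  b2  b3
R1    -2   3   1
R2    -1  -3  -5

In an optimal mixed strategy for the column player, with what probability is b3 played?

Row minima: R1 → -2, R2 → -5; maximin = -2.
Column maxima: b1 → -1, b2 → 3, b3 → 1; minimax = -1.
-2 ≠ -1, so there is no saddle point; optimal play is mixed.
b2 is strictly dominated by b3 (it gives the row player strictly more in every row), so the column player never plays it.
On the remaining 2×2 (R1, R2 vs b1, b3):
Let the row player play R1 with probability p. Expected payoff against b1: (-2)p + (-1)(1−p) = −p − 1; against b3: 1p + (-5)(1−p) = 6p − 5.
Setting these equal: −p − 1 = 6p − 5 ⇒ −7p = -4 ⇒ p = 4/7, and the value is (-1)·(4/7) − 1 = -11/7.
For the column player: with q = P(b1), equating R1's and R2's payoffs gives −3q + 1 = 4q − 5 ⇒ q = 6/7.

1/7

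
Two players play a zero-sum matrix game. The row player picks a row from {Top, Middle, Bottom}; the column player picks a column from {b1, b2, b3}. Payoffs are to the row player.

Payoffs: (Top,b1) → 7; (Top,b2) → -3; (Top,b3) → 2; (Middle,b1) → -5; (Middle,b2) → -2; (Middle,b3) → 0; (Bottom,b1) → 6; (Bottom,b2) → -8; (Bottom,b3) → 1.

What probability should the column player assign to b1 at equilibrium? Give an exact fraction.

Row minima: Top → -3, Middle → -5, Bottom → -8; maximin = -3.
Column maxima: b1 → 7, b2 → -2, b3 → 2; minimax = -2.
-3 ≠ -2, so there is no saddle point; optimal play is mixed.
Bottom is strictly dominated by Top, so the row player never plays it.
b3 is strictly dominated by b2 (it gives the row player strictly more in every row), so the column player never plays it.
On the remaining 2×2 (Top, Middle vs b1, b2):
Let the row player play Top with probability p. Expected payoff against b1: 7p + (-5)(1−p) = 12p − 5; against b2: (-3)p + (-2)(1−p) = −p − 2.
Setting these equal: 12p − 5 = −p − 2 ⇒ 13p = 3 ⇒ p = 3/13, and the value is (12)·(3/13) − 5 = -29/13.
For the column player: with q = P(b1), equating Top's and Middle's payoffs gives 10q − 3 = −3q − 2 ⇒ q = 1/13.

1/13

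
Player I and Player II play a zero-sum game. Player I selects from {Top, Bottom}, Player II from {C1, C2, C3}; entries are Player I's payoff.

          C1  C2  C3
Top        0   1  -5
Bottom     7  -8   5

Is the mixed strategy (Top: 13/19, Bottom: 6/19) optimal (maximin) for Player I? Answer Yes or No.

Against C1 this mix gives (13/19)·0 + (6/19)·7 = 42/19.
Against C2 this mix gives (13/19)·1 + (6/19)·(-8) = -35/19.
Against C3 this mix gives (13/19)·(-5) + (6/19)·5 = -35/19.
All of Player II's active replies (C2, C3) yield -35/19, and no column does worse for Player I. The mix makes Player II indifferent and guarantees -35/19, so it is optimal.

Yes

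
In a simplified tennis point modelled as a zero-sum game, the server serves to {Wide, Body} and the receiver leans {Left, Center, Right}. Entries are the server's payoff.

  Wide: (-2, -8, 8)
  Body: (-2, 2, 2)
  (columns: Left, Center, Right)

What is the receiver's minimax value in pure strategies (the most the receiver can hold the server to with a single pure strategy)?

Column maxima: Left → -2, Center → 2, Right → 8.
The smallest of these is -2.

-2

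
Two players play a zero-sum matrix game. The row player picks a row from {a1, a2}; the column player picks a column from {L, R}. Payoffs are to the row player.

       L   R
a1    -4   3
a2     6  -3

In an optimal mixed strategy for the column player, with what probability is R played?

5/8

Row minima: a1 → -4, a2 → -3; maximin = -3.
Column maxima: L → 6, R → 3; minimax = 3.
-3 ≠ 3, so there is no saddle point; optimal play is mixed.
Let the row player play a1 with probability p. Expected payoff against L: (-4)p + 6(1−p) = −10p + 6; against R: 3p + (-3)(1−p) = 6p − 3.
Setting these equal: −10p + 6 = 6p − 3 ⇒ −16p = -9 ⇒ p = 9/16, and the value is (-10)·(9/16) + 6 = 3/8.
For the column player: with q = P(L), equating a1's and a2's payoffs gives −7q + 3 = 9q − 3 ⇒ q = 3/8.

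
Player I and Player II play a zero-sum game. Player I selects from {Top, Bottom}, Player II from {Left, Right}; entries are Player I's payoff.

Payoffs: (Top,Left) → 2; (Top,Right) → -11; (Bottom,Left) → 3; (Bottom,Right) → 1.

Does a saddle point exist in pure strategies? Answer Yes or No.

Row minima: Top → -11, Bottom → 1; maximin = 1.
Column maxima: Left → 3, Right → 1; minimax = 1.
maximin = minimax = 1, so a saddle point exists.

Yes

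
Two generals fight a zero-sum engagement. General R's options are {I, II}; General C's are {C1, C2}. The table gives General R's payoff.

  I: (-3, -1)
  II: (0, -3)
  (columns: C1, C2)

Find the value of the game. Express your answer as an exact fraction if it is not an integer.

Row minima: I → -3, II → -3; maximin = -3.
Column maxima: C1 → 0, C2 → -1; minimax = -1.
-3 ≠ -1, so there is no saddle point; optimal play is mixed.
Let General R play I with probability p. Expected payoff against C1: (-3)p + 0(1−p) = −3p; against C2: (-1)p + (-3)(1−p) = 2p − 3.
Setting these equal: −3p = 2p − 3 ⇒ −5p = -3 ⇒ p = 3/5, and the value is (-3)·(3/5) = -9/5.
For General C: with q = P(C1), equating I's and II's payoffs gives −2q − 1 = 3q − 3 ⇒ q = 2/5.

-9/5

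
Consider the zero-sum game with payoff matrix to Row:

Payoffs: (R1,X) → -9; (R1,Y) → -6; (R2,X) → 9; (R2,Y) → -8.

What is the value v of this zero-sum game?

Row minima: R1 → -9, R2 → -8; maximin = -8.
Column maxima: X → 9, Y → -6; minimax = -6.
-8 ≠ -6, so there is no saddle point; optimal play is mixed.
Let Row play R1 with probability p. Expected payoff against X: (-9)p + 9(1−p) = −18p + 9; against Y: (-6)p + (-8)(1−p) = 2p − 8.
Setting these equal: −18p + 9 = 2p − 8 ⇒ −20p = -17 ⇒ p = 17/20, and the value is (-18)·(17/20) + 9 = -63/10.
For Column: with q = P(X), equating R1's and R2's payoffs gives −3q − 6 = 17q − 8 ⇒ q = 1/10.

-63/10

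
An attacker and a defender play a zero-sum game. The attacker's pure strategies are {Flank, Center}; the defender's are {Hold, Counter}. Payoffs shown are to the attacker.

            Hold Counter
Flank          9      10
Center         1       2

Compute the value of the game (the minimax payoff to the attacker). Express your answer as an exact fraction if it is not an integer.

9

Row minima: Flank → 9, Center → 1; maximin = 9.
Column maxima: Hold → 9, Counter → 10; minimax = 9.
Since maximin = minimax = 9, there is a saddle point and the value is 9.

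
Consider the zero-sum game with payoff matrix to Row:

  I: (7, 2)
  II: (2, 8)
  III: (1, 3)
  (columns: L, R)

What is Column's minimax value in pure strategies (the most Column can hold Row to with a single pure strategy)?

Column maxima: L → 7, R → 8.
The smallest of these is 7.

7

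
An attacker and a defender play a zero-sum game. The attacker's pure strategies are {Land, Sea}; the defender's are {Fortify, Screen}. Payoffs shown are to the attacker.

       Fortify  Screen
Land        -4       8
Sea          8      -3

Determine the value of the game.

Row minima: Land → -4, Sea → -3; maximin = -3.
Column maxima: Fortify → 8, Screen → 8; minimax = 8.
-3 ≠ 8, so there is no saddle point; optimal play is mixed.
Let the attacker play Land with probability p. Expected payoff against Fortify: (-4)p + 8(1−p) = −12p + 8; against Screen: 8p + (-3)(1−p) = 11p − 3.
Setting these equal: −12p + 8 = 11p − 3 ⇒ −23p = -11 ⇒ p = 11/23, and the value is (-12)·(11/23) + 8 = 52/23.
For the defender: with q = P(Fortify), equating Land's and Sea's payoffs gives −12q + 8 = 11q − 3 ⇒ q = 11/23.

52/23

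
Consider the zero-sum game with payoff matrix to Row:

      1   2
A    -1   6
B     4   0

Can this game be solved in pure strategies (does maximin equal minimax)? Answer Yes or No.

No

Row minima: A → -1, B → 0; maximin = 0.
Column maxima: 1 → 4, 2 → 6; minimax = 4.
0 ≠ 4, so no pure-strategy equilibrium exists.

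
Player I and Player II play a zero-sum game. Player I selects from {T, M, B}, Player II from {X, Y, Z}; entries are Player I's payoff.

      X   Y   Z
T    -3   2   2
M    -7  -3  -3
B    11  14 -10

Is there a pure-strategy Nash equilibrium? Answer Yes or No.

No

Row minima: T → -3, M → -7, B → -10; maximin = -3.
Column maxima: X → 11, Y → 14, Z → 2; minimax = 2.
-3 ≠ 2, so no pure-strategy equilibrium exists.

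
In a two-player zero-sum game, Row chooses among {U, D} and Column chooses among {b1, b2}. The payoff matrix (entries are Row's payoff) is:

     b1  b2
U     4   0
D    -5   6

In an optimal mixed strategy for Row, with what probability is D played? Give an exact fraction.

4/15

Row minima: U → 0, D → -5; maximin = 0.
Column maxima: b1 → 4, b2 → 6; minimax = 4.
0 ≠ 4, so there is no saddle point; optimal play is mixed.
Let Row play U with probability p. Expected payoff against b1: 4p + (-5)(1−p) = 9p − 5; against b2: 0p + 6(1−p) = −6p + 6.
Setting these equal: 9p − 5 = −6p + 6 ⇒ 15p = 11 ⇒ p = 11/15, and the value is (9)·(11/15) − 5 = 8/5.
For Column: with q = P(b1), equating U's and D's payoffs gives 4q = −11q + 6 ⇒ q = 2/5.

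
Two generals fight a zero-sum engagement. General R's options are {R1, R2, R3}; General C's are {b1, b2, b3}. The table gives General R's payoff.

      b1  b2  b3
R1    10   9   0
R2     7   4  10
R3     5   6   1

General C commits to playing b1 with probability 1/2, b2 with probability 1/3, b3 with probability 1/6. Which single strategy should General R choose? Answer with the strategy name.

R1

Expected payoff of R1: (1/2)·10 + (1/3)·9 + (1/6)·0 = 8.
Expected payoff of R2: (1/2)·7 + (1/3)·4 + (1/6)·10 = 13/2.
Expected payoff of R3: (1/2)·5 + (1/3)·6 + (1/6)·1 = 14/3.
The largest is 8, so General R's best response is R1.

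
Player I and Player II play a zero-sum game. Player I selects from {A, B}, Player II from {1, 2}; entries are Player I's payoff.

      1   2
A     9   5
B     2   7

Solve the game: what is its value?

Row minima: A → 5, B → 2; maximin = 5.
Column maxima: 1 → 9, 2 → 7; minimax = 7.
5 ≠ 7, so there is no saddle point; optimal play is mixed.
Let Player I play A with probability p. Expected payoff against 1: 9p + 2(1−p) = 7p + 2; against 2: 5p + 7(1−p) = −2p + 7.
Setting these equal: 7p + 2 = −2p + 7 ⇒ 9p = 5 ⇒ p = 5/9, and the value is (7)·(5/9) + 2 = 53/9.
For Player II: with q = P(1), equating A's and B's payoffs gives 4q + 5 = −5q + 7 ⇒ q = 2/9.

53/9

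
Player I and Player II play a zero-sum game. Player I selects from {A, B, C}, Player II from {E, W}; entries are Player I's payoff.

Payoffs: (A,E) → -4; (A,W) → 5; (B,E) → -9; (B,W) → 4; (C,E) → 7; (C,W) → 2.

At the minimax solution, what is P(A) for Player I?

Row minima: A → -4, B → -9, C → 2; maximin = 2.
Column maxima: E → 7, W → 5; minimax = 5.
2 ≠ 5, so there is no saddle point; optimal play is mixed.
B is strictly dominated by A, so Player I never plays it.
On the remaining 2×2 (A, C vs E, W):
Let Player I play A with probability p. Expected payoff against E: (-4)p + 7(1−p) = −11p + 7; against W: 5p + 2(1−p) = 3p + 2.
Setting these equal: −11p + 7 = 3p + 2 ⇒ −14p = -5 ⇒ p = 5/14, and the value is (-11)·(5/14) + 7 = 43/14.
For Player II: with q = P(E), equating A's and C's payoffs gives −9q + 5 = 5q + 2 ⇒ q = 3/14.

5/14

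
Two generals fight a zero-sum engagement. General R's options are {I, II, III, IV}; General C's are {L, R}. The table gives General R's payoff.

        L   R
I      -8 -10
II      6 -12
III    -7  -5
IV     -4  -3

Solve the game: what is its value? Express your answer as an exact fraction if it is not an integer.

-66/19

Row minima: I → -10, II → -12, III → -7, IV → -4; maximin = -4.
Column maxima: L → 6, R → -3; minimax = -3.
-4 ≠ -3, so there is no saddle point; optimal play is mixed.
I is strictly dominated by III, so General R never plays it.
III is strictly dominated by IV, so General R never plays it.
On the remaining 2×2 (II, IV vs L, R):
Let General R play II with probability p. Expected payoff against L: 6p + (-4)(1−p) = 10p − 4; against R: (-12)p + (-3)(1−p) = −9p − 3.
Setting these equal: 10p − 4 = −9p − 3 ⇒ 19p = 1 ⇒ p = 1/19, and the value is (10)·(1/19) − 4 = -66/19.
For General C: with q = P(L), equating II's and IV's payoffs gives 18q − 12 = −q − 3 ⇒ q = 9/19.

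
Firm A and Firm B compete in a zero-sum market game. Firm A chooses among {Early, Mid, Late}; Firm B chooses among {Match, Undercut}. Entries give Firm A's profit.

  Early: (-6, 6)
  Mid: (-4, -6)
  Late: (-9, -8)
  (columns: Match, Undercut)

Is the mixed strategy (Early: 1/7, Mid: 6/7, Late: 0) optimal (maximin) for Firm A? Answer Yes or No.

Yes

Against Match this mix gives (1/7)·(-6) + (6/7)·(-4) = -30/7.
Against Undercut this mix gives (1/7)·6 + (6/7)·(-6) = -30/7.
All of Firm B's active replies (Match, Undercut) yield -30/7, and no column does worse for Firm A. The mix makes Firm B indifferent and guarantees -30/7, so it is optimal.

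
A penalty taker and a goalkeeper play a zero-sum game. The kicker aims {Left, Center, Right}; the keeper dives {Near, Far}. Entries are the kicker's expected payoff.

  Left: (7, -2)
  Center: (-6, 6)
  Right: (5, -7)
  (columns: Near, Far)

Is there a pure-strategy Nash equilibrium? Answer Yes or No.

Row minima: Left → -2, Center → -6, Right → -7; maximin = -2.
Column maxima: Near → 7, Far → 6; minimax = 6.
-2 ≠ 6, so no pure-strategy equilibrium exists.

No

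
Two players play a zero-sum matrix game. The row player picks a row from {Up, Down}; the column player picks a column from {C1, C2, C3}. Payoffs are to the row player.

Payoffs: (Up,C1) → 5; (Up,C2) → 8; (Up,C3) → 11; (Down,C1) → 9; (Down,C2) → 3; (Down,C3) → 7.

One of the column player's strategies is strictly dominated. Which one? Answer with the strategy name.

C2 holds the row player's payoff strictly below C3 in every row: 8 < 11, 3 < 7.
So C3 is strictly dominated for the column player.

C3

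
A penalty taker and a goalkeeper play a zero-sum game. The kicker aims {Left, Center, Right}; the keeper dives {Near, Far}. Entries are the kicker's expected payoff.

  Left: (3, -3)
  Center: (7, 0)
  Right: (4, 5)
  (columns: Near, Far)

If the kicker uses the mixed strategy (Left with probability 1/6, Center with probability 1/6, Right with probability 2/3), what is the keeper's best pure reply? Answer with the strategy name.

If the keeper plays Near, the kicker's expected payoff is (1/6)·3 + (1/6)·7 + (2/3)·4 = 13/3.
If the keeper plays Far, the kicker's expected payoff is (1/6)·(-3) + (1/6)·0 + (2/3)·5 = 17/6.
The keeper minimizes the kicker's payoff; the smallest is 17/6, so the best response is Far.

Far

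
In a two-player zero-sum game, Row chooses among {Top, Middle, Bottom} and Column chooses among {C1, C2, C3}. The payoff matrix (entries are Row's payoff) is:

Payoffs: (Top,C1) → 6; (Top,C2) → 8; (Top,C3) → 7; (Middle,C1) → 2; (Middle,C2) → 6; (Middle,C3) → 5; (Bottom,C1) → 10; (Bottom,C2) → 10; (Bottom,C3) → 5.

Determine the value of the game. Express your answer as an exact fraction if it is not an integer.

Row minima: Top → 6, Middle → 2, Bottom → 5; maximin = 6.
Column maxima: C1 → 10, C2 → 10, C3 → 7; minimax = 7.
6 ≠ 7, so there is no saddle point; optimal play is mixed.
Middle is strictly dominated by Top, so Row never plays it.
C2 is strictly dominated by C3 (it gives Row strictly more in every row), so Column never plays it.
On the remaining 2×2 (Top, Bottom vs C1, C3):
Let Row play Top with probability p. Expected payoff against C1: 6p + 10(1−p) = −4p + 10; against C3: 7p + 5(1−p) = 2p + 5.
Setting these equal: −4p + 10 = 2p + 5 ⇒ −6p = -5 ⇒ p = 5/6, and the value is (-4)·(5/6) + 10 = 20/3.
For Column: with q = P(C1), equating Top's and Bottom's payoffs gives −q + 7 = 5q + 5 ⇒ q = 1/3.

20/3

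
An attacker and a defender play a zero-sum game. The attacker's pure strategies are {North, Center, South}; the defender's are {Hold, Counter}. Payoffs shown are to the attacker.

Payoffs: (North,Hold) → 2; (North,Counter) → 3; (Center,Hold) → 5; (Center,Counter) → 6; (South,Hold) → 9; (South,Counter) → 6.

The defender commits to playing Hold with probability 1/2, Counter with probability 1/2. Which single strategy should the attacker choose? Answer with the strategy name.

Expected payoff of North: (1/2)·2 + (1/2)·3 = 5/2.
Expected payoff of Center: (1/2)·5 + (1/2)·6 = 11/2.
Expected payoff of South: (1/2)·9 + (1/2)·6 = 15/2.
The largest is 15/2, so the attacker's best response is South.

South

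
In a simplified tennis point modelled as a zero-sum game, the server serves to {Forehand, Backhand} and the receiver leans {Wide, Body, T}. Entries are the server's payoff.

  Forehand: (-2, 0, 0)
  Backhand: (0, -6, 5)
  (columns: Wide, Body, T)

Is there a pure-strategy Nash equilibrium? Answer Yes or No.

Row minima: Forehand → -2, Backhand → -6; maximin = -2.
Column maxima: Wide → 0, Body → 0, T → 5; minimax = 0.
-2 ≠ 0, so no pure-strategy equilibrium exists.

No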